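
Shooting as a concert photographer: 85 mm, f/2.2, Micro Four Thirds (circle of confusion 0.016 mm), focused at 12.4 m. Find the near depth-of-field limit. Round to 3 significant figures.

11.7 m

Hyperfocal distance H = f²/(N·c) + f = 85²/(2.2 × 0.016) + 85 = 7225/0.0352 + 85 ≈ 205340.7 mm ≈ 205.3 m.
Near limit Dn = s·(H − f)/(H + s − 2f) = 12400 × (205340.7 − 85) / (205340.7 + 12400 − 2 × 85) = 12400 × 205255.7 / 217570.7 ≈ 11698 mm ≈ 11.7 m.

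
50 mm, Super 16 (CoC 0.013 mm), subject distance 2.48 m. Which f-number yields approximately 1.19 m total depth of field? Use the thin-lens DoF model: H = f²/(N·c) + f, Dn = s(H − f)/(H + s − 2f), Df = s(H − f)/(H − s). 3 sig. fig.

Write h = H − f = f²/(N·c). The thin-lens limits are Dn = s·h/(h + (s−f)) and Df = s·h/(h − (s−f)), so DoF = Df − Dn = 2·s·(s−f)·h / (h² − (s−f)²).
That is a quadratic in h: DoF·h² − 2·s·(s−f)·h − DoF·(s−f)² = 0 ⇒ h = (s−f)·(s + √(s² + DoF²)) / DoF = 2430 × (2480 + √(2480² + 1190²)) / 1190 = 2430 × (2480 + 2750.73) / 1190 ≈ 10681 mm.
Then N = f²/(c·h) = 50² / (0.013 × 10681) = 2500 / 138.86 ≈ 18.

f/18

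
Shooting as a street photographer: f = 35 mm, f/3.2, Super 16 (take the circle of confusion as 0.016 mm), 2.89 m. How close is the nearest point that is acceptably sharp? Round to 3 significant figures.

Hyperfocal distance H = f²/(N·c) + f = 35²/(3.2 × 0.016) + 35 = 1225/0.0512 + 35 ≈ 23960.8 mm ≈ 23.96 m.
Near limit Dn = s·(H − f)/(H + s − 2f) = 2890 × (23960.8 − 35) / (23960.8 + 2890 − 2 × 35) = 2890 × 23925.8 / 26780.8 ≈ 2581.9 mm ≈ 2.58 m.

2.58 m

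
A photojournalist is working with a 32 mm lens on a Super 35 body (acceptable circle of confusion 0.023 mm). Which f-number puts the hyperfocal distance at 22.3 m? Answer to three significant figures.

Rearrange H = f²/(N·c) + f for N: N = f² / ((H − f)·c).
N = 32² / ((22300 − 32) × 0.023) = 1024 / 512.2 ≈ 2.00.

f/2.00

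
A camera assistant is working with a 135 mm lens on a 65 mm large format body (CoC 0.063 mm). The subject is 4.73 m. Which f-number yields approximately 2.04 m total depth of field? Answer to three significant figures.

Write h = H − f = f²/(N·c). The thin-lens limits are Dn = s·h/(h + (s−f)) and Df = s·h/(h − (s−f)), so DoF = Df − Dn = 2·s·(s−f)·h / (h² − (s−f)²).
That is a quadratic in h: DoF·h² − 2·s·(s−f)·h − DoF·(s−f)² = 0 ⇒ h = (s−f)·(s + √(s² + DoF²)) / DoF = 4595 × (4730 + √(4730² + 2040²)) / 2040 = 4595 × (4730 + 5151.16) / 2040 ≈ 22257 mm.
Then N = f²/(c·h) = 135² / (0.063 × 22257) = 18225 / 1402.2 ≈ 13.

f/13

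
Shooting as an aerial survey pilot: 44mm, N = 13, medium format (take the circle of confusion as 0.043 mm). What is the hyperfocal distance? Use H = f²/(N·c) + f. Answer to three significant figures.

Hyperfocal distance H = f²/(N·c) + f = 44²/(13 × 0.043) + 44 = 1936/0.559 + 44 ≈ 3507.3 mm ≈ 3.51 m.

3.51 m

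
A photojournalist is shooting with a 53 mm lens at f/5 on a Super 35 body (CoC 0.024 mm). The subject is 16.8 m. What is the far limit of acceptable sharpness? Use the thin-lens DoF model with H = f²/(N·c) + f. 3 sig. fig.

Hyperfocal distance H = f²/(N·c) + f = 53²/(5 × 0.024) + 53 = 2809/0.12 + 53 ≈ 23461.3 mm ≈ 23.46 m.
Far limit Df = s·(H − f)/(H − s) = 16800 × (23461.3 − 53) / (23461.3 − 16800) = 16800 × 23408.3 / 6661.3 ≈ 59036 mm ≈ 59.0 m.

59.0 m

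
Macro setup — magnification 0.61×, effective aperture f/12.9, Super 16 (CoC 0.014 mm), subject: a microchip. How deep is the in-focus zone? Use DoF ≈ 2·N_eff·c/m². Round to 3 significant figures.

0.971 mm

At magnification m, DoF ≈ 2·N_eff·c/m² = 2 × 12.9 × 0.014 / 0.61² = 0.3612 / 0.3721 ≈ 0.971 mm.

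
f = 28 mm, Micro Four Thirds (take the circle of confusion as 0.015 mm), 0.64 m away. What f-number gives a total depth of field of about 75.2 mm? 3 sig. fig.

Write h = H − f = f²/(N·c). The thin-lens limits are Dn = s·h/(h + (s−f)) and Df = s·h/(h − (s−f)), so DoF = Df − Dn = 2·s·(s−f)·h / (h² − (s−f)²).
That is a quadratic in h: DoF·h² − 2·s·(s−f)·h − DoF·(s−f)² = 0 ⇒ h = (s−f)·(s + √(s² + DoF²)) / DoF = 612 × (640 + √(640² + 75.2²)) / 75.2 = 612 × (640 + 644.403) / 75.2 ≈ 10453 mm.
Then N = f²/(c·h) = 28² / (0.015 × 10453) = 784 / 156.79 ≈ 5.

f/5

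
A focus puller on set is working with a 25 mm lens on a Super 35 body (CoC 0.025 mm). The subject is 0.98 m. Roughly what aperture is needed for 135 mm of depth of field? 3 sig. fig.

Write h = H − f = f²/(N·c). The thin-lens limits are Dn = s·h/(h + (s−f)) and Df = s·h/(h − (s−f)), so DoF = Df − Dn = 2·s·(s−f)·h / (h² − (s−f)²).
That is a quadratic in h: DoF·h² − 2·s·(s−f)·h − DoF·(s−f)² = 0 ⇒ h = (s−f)·(s + √(s² + DoF²)) / DoF = 955 × (980 + √(980² + 135²)) / 135 = 955 × (980 + 989.255) / 135 ≈ 13931 mm.
Then N = f²/(c·h) = 25² / (0.025 × 13931) = 625 / 348.27 ≈ 1.79.

f/1.79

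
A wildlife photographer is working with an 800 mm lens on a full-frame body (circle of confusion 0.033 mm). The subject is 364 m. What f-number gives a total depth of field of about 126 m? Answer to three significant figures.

Write h = H − f = f²/(N·c). The thin-lens limits are Dn = s·h/(h + (s−f)) and Df = s·h/(h − (s−f)), so DoF = Df − Dn = 2·s·(s−f)·h / (h² − (s−f)²).
That is a quadratic in h: DoF·h² − 2·s·(s−f)·h − DoF·(s−f)² = 0 ⇒ h = (s−f)·(s + √(s² + DoF²)) / DoF = 363200 × (364000 + √(364000² + 126000²)) / 126000 = 363200 × (364000 + 385191) / 126000 ≈ 2159572 mm.
Then N = f²/(c·h) = 800² / (0.033 × 2159572) = 640000 / 71266 ≈ 8.98.

f/8.98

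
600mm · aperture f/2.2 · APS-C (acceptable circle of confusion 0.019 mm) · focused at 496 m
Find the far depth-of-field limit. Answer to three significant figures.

Hyperfocal distance H = f²/(N·c) + f = 600²/(2.2 × 0.019) + 600 = 360000/0.0418 + 600 ≈ 8613040.2 mm ≈ 8613 m.
Far limit Df = s·(H − f)/(H − s) = 496000 × (8613040.2 − 600) / (8613040.2 − 496000) = 496000 × 8612440.2 / 8117040.2 ≈ 526272 mm ≈ 526 m.

526 m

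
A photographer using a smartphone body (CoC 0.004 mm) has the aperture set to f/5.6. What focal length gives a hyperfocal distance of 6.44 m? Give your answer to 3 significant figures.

From H = f²/(N·c) + f, with f ≪ H: f ≈ √(H·N·c) = √(6440 × 5.6 × 0.004) = √144.26 ≈ 12.01 mm.
The +f correction barely moves this — solving exactly, f² + N·c·f − N·c·H = 0 ⇒ f = (−N·c + √((N·c)² + 4·N·c·H))/2 = (−0.0224 + √577.02)/2 ≈ 11.999 mm, so f ≈ 12.0 mm.

12.0 mm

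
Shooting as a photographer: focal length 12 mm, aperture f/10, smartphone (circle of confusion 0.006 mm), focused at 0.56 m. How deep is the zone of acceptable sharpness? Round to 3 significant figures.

270 mm

Hyperfocal distance H = f²/(N·c) + f = 12²/(10 × 0.006) + 12 = 144/0.06 + 12 ≈ 2412.0 mm ≈ 2.412 m.
Near limit Dn = s·(H − f)/(H + s − 2f) = 560 × (2412.0 − 12) / (2412.0 + 560 − 2 × 12) = 560 × 2400.0 / 2948.0 ≈ 455.90 mm.
Far limit Df = s·(H − f)/(H − s) = 560 × (2412.0 − 12) / (2412.0 − 560) = 560 × 2400.0 / 1852.0 ≈ 725.70 mm.
Depth of field = Df − Dn = 725.70 − 455.90 ≈ 269.80 mm.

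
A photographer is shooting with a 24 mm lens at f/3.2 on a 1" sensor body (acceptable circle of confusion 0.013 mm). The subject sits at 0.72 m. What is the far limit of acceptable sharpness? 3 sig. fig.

Hyperfocal distance H = f²/(N·c) + f = 24²/(3.2 × 0.013) + 24 = 576/0.0416 + 24 ≈ 13870.2 mm ≈ 13.87 m.
Far limit Df = s·(H − f)/(H − s) = 720 × (13870.2 − 24) / (13870.2 − 720) = 720 × 13846.2 / 13150.2 ≈ 758.11 mm ≈ 0.758 m.

0.758 m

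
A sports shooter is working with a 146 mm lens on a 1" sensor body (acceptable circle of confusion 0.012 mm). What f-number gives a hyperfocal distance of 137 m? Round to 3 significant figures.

f/13

Rearrange H = f²/(N·c) + f for N: N = f² / ((H − f)·c).
N = 146² / ((137000 − 146) × 0.012) = 21316 / 1642 ≈ 13.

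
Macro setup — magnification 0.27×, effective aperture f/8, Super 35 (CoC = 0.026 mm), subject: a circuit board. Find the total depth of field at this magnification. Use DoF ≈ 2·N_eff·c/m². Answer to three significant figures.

5.71 mm

At magnification m, DoF ≈ 2·N_eff·c/m² = 2 × 8 × 0.026 / 0.27² = 0.416 / 0.0729 ≈ 5.71 mm.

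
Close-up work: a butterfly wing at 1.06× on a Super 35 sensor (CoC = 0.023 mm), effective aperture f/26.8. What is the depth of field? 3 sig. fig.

1.10 mm

At magnification m, DoF ≈ 2·N_eff·c/m² = 2 × 26.8 × 0.023 / 1.06² = 1.233 / 1.124 ≈ 1.1 mm.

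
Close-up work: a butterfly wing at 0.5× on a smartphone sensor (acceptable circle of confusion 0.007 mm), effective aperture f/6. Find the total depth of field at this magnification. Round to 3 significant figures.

0.336 mm

At magnification m, DoF ≈ 2·N_eff·c/m² = 2 × 6 × 0.007 / 0.5² = 0.084 / 0.25 ≈ 0.336 mm.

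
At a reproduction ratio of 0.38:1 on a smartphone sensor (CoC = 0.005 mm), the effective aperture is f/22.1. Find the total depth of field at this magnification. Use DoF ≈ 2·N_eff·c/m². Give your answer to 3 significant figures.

At magnification m, DoF ≈ 2·N_eff·c/m² = 2 × 22.1 × 0.005 / 0.38² = 0.221 / 0.1444 ≈ 1.53 mm.

1.53 mm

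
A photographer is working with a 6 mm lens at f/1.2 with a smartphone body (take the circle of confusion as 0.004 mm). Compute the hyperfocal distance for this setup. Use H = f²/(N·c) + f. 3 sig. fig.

7.51 m

Hyperfocal distance H = f²/(N·c) + f = 6²/(1.2 × 0.004) + 6 = 36/0.0048 + 6 ≈ 7506.0 mm ≈ 7.51 m.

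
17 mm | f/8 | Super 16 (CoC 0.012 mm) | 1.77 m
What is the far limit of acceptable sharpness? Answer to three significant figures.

Hyperfocal distance H = f²/(N·c) + f = 17²/(8 × 0.012) + 17 = 289/0.096 + 17 ≈ 3027.4 mm ≈ 3.027 m.
Far limit Df = s·(H − f)/(H − s) = 1770 × (3027.4 − 17) / (3027.4 − 1770) = 1770 × 3010.4 / 1257.4 ≈ 4237.6 mm ≈ 4.24 m.

4.24 m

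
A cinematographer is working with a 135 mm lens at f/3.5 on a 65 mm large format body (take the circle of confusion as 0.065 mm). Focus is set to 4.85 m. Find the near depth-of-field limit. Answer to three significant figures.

Hyperfocal distance H = f²/(N·c) + f = 135²/(3.5 × 0.065) + 135 = 18225/0.2275 + 135 ≈ 80244.9 mm ≈ 80.24 m.
Near limit Dn = s·(H − f)/(H + s − 2f) = 4850 × (80244.9 − 135) / (80244.9 + 4850 − 2 × 135) = 4850 × 80109.9 / 84824.9 ≈ 4580.4 mm ≈ 4.58 m.

4.58 m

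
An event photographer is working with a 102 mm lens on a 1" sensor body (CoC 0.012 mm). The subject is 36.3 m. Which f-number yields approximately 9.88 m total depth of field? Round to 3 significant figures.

Write h = H − f = f²/(N·c). The thin-lens limits are Dn = s·h/(h + (s−f)) and Df = s·h/(h − (s−f)), so DoF = Df − Dn = 2·s·(s−f)·h / (h² − (s−f)²).
That is a quadratic in h: DoF·h² − 2·s·(s−f)·h − DoF·(s−f)² = 0 ⇒ h = (s−f)·(s + √(s² + DoF²)) / DoF = 36198 × (36300 + √(36300² + 9880²)) / 9880 = 36198 × (36300 + 37620.5) / 9880 ≈ 270827 mm.
Then N = f²/(c·h) = 102² / (0.012 × 270827) = 10404 / 3249.9 ≈ 3.20.

f/3.20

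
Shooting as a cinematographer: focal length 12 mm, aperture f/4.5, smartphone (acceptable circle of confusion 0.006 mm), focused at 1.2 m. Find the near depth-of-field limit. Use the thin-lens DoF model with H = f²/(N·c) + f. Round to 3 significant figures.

Hyperfocal distance H = f²/(N·c) + f = 12²/(4.5 × 0.006) + 12 = 144/0.027 + 12 ≈ 5345.3 mm ≈ 5.345 m.
Near limit Dn = s·(H − f)/(H + s − 2f) = 1200 × (5345.3 − 12) / (5345.3 + 1200 − 2 × 12) = 1200 × 5333.3 / 6521.3 ≈ 981.39 mm ≈ 0.981 m.

0.981 m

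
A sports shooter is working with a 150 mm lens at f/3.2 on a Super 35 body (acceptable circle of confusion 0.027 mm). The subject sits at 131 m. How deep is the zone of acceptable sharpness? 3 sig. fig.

176 m

Hyperfocal distance H = f²/(N·c) + f = 150²/(3.2 × 0.027) + 150 = 22500/0.0864 + 150 ≈ 260566.7 mm ≈ 260.6 m.
Near limit Dn = s·(H − f)/(H + s − 2f) = 131000 × (260566.7 − 150) / (260566.7 + 131000 − 2 × 150) = 131000 × 260416.7 / 391266.7 ≈ 87190 mm.
Far limit Df = s·(H − f)/(H − s) = 131000 × (260566.7 − 150) / (260566.7 − 131000) = 131000 × 260416.7 / 129566.7 ≈ 263298 mm.
Depth of field = Df − Dn = 263298 − 87190 ≈ 176108 mm ≈ 176 m.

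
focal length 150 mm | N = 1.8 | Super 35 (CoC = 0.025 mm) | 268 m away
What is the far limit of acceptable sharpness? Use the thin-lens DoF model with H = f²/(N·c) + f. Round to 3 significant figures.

Hyperfocal distance H = f²/(N·c) + f = 150²/(1.8 × 0.025) + 150 = 22500/0.045 + 150 ≈ 500150.0 mm ≈ 500.1 m.
Far limit Df = s·(H − f)/(H − s) = 268000 × (500150.0 − 150) / (500150.0 − 268000) = 268000 × 500000.0 / 232150.0 ≈ 577213 mm ≈ 577 m.

577 m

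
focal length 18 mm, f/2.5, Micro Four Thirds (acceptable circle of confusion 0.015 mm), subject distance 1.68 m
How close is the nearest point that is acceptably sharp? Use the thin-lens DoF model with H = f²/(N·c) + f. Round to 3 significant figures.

1.41 m

Hyperfocal distance H = f²/(N·c) + f = 18²/(2.5 × 0.015) + 18 = 324/0.0375 + 18 ≈ 8658.0 mm ≈ 8.658 m.
Near limit Dn = s·(H − f)/(H + s − 2f) = 1680 × (8658.0 − 18) / (8658.0 + 1680 − 2 × 18) = 1680 × 8640.0 / 10302.0 ≈ 1409.0 mm ≈ 1.41 m.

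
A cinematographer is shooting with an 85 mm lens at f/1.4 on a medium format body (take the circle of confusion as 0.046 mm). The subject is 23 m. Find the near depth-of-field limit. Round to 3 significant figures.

Hyperfocal distance H = f²/(N·c) + f = 85²/(1.4 × 0.046) + 85 = 7225/0.0644 + 85 ≈ 112274.4 mm ≈ 112.3 m.
Near limit Dn = s·(H − f)/(H + s − 2f) = 23000 × (112274.4 − 85) / (112274.4 + 23000 − 2 × 85) = 23000 × 112189.4 / 135104.4 ≈ 19099 mm ≈ 19.1 m.

19.1 m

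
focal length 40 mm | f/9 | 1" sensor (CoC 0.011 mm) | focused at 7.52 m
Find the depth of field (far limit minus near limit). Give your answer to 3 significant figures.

Hyperfocal distance H = f²/(N·c) + f = 40²/(9 × 0.011) + 40 = 1600/0.099 + 40 ≈ 16201.6 mm ≈ 16.20 m.
Near limit Dn = s·(H − f)/(H + s − 2f) = 7520 × (16201.6 − 40) / (16201.6 + 7520 − 2 × 40) = 7520 × 16161.6 / 23641.6 ≈ 5140.7 mm.
Far limit Df = s·(H − f)/(H − s) = 7520 × (16201.6 − 40) / (16201.6 − 7520) = 7520 × 16161.6 / 8681.6 ≈ 13999.2 mm.
Depth of field = Df − Dn = 13999.2 − 5140.7 ≈ 8858.5 mm ≈ 8.86 m.

8.86 m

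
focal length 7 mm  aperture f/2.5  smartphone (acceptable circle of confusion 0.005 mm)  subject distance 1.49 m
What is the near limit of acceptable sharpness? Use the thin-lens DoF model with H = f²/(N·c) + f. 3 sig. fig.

1.08 m

Hyperfocal distance H = f²/(N·c) + f = 7²/(2.5 × 0.005) + 7 = 49/0.0125 + 7 ≈ 3927.0 mm ≈ 3.927 m.
Near limit Dn = s·(H − f)/(H + s − 2f) = 1490 × (3927.0 − 7) / (3927.0 + 1490 − 2 × 7) = 1490 × 3920.0 / 5403.0 ≈ 1081.0 mm ≈ 1.08 m.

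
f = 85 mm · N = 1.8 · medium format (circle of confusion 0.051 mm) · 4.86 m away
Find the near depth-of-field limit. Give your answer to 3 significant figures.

Hyperfocal distance H = f²/(N·c) + f = 85²/(1.8 × 0.051) + 85 = 7225/0.0918 + 85 ≈ 78788.7 mm ≈ 78.79 m.
Near limit Dn = s·(H − f)/(H + s − 2f) = 4860 × (78788.7 − 85) / (78788.7 + 4860 − 2 × 85) = 4860 × 78703.7 / 83478.7 ≈ 4582.0 mm ≈ 4.58 m.

4.58 m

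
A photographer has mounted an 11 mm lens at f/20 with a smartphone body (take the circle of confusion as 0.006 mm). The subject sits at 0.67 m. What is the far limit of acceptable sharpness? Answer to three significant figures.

Hyperfocal distance H = f²/(N·c) + f = 11²/(20 × 0.006) + 11 = 121/0.12 + 11 ≈ 1019.3 mm ≈ 1.019 m.
Far limit Df = s·(H − f)/(H − s) = 670 × (1019.3 − 11) / (1019.3 − 670) = 670 × 1008.3 / 349.3 ≈ 1933.9 mm ≈ 1.93 m.

1.93 m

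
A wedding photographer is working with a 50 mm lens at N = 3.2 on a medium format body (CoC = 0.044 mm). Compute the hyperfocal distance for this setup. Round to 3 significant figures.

17.8 m

Hyperfocal distance H = f²/(N·c) + f = 50²/(3.2 × 0.044) + 50 = 2500/0.1408 + 50 ≈ 17805.7 mm ≈ 17.8 m.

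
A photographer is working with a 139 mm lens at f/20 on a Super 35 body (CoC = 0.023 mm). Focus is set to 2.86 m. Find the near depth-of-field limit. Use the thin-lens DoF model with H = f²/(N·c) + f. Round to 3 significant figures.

2.69 m

Hyperfocal distance H = f²/(N·c) + f = 139²/(20 × 0.023) + 139 = 19321/0.46 + 139 ≈ 42141.2 mm ≈ 42.14 m.
Near limit Dn = s·(H − f)/(H + s − 2f) = 2860 × (42141.2 − 139) / (42141.2 + 2860 − 2 × 139) = 2860 × 42002.2 / 44723.2 ≈ 2686.0 mm ≈ 2.69 m.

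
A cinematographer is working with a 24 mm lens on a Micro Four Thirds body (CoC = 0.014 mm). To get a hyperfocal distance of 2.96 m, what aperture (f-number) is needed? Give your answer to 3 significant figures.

f/14

Rearrange H = f²/(N·c) + f for N: N = f² / ((H − f)·c).
N = 24² / ((2960 − 24) × 0.014) = 576 / 41.10 ≈ 14.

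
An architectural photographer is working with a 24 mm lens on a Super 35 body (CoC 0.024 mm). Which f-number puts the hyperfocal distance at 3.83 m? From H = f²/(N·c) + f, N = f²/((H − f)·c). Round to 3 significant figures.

Rearrange H = f²/(N·c) + f for N: N = f² / ((H − f)·c).
N = 24² / ((3830 − 24) × 0.024) = 576 / 91.34 ≈ 6.31.

f/6.31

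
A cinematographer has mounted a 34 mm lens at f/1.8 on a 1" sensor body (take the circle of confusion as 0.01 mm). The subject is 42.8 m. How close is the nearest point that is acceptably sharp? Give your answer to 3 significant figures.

25.7 m

Hyperfocal distance H = f²/(N·c) + f = 34²/(1.8 × 0.01) + 34 = 1156/0.018 + 34 ≈ 64256.2 mm ≈ 64.26 m.
Near limit Dn = s·(H − f)/(H + s − 2f) = 42800 × (64256.2 − 34) / (64256.2 + 42800 − 2 × 34) = 42800 × 64222.2 / 106988.2 ≈ 25692 mm ≈ 25.7 m.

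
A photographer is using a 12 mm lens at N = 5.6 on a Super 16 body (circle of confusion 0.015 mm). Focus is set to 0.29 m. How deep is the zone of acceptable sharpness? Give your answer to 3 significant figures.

96.6 mm

Hyperfocal distance H = f²/(N·c) + f = 12²/(5.6 × 0.015) + 12 = 144/0.084 + 12 ≈ 1726.3 mm ≈ 1.726 m.
Near limit Dn = s·(H − f)/(H + s − 2f) = 290 × (1726.3 − 12) / (1726.3 + 290 − 2 × 12) = 290 × 1714.3 / 1992.3 ≈ 249.534 mm.
Far limit Df = s·(H − f)/(H − s) = 290 × (1726.3 − 12) / (1726.3 − 290) = 290 × 1714.3 / 1436.3 ≈ 346.131 mm.
Depth of field = Df − Dn = 346.131 − 249.534 ≈ 96.597 mm.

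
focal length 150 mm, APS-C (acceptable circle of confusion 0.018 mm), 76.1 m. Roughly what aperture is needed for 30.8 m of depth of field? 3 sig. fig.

Write h = H − f = f²/(N·c). The thin-lens limits are Dn = s·h/(h + (s−f)) and Df = s·h/(h − (s−f)), so DoF = Df − Dn = 2·s·(s−f)·h / (h² − (s−f)²).
That is a quadratic in h: DoF·h² − 2·s·(s−f)·h − DoF·(s−f)² = 0 ⇒ h = (s−f)·(s + √(s² + DoF²)) / DoF = 75950 × (76100 + √(76100² + 30800²)) / 30800 = 75950 × (76100 + 82096.6) / 30800 ≈ 390098 mm.
Then N = f²/(c·h) = 150² / (0.018 × 390098) = 22500 / 7021.8 ≈ 3.20.

f/3.20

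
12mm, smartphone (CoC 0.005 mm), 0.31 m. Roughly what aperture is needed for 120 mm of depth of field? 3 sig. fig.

f/18.1

Write h = H − f = f²/(N·c). The thin-lens limits are Dn = s·h/(h + (s−f)) and Df = s·h/(h − (s−f)), so DoF = Df − Dn = 2·s·(s−f)·h / (h² − (s−f)²).
That is a quadratic in h: DoF·h² − 2·s·(s−f)·h − DoF·(s−f)² = 0 ⇒ h = (s−f)·(s + √(s² + DoF²)) / DoF = 298 × (310 + √(310² + 120²)) / 120 = 298 × (310 + 332.415) / 120 ≈ 1595.3 mm.
Then N = f²/(c·h) = 12² / (0.005 × 1595.3) = 144 / 7.9767 ≈ 18.1.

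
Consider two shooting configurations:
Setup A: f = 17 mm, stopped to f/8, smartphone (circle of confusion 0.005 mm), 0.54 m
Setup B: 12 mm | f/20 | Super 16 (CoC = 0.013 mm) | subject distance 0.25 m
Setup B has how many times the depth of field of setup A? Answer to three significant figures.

3.35

Setup A: H = 17²/(8×0.005) + 17 ≈ 7242.0 mm; DoF = Df − Dn = 582.140 − 503.549 ≈ 78.591 mm.
Setup B: H = 12²/(20×0.013) + 12 ≈ 565.8 mm; DoF = Df − Dn = 438.38 − 174.86 ≈ 263.52 mm.
Ratio = 263.52 / 78.591 ≈ 3.35.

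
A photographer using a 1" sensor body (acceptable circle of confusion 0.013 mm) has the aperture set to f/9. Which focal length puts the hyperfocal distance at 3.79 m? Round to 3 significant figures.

From H = f²/(N·c) + f, with f ≪ H: f ≈ √(H·N·c) = √(3790 × 9 × 0.013) = √443.43 ≈ 21.06 mm.
Exact: f² + N·c·f − N·c·H = 0 ⇒ f = (−N·c + √((N·c)² + 4·N·c·H))/2 = (−0.117 + √1773.7)/2 ≈ 20.999 mm ≈ 21.0 mm.

21.0 mm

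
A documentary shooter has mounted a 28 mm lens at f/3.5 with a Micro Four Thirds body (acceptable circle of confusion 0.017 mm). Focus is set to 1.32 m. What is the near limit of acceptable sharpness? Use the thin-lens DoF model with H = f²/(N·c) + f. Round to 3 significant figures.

1.20 m

Hyperfocal distance H = f²/(N·c) + f = 28²/(3.5 × 0.017) + 28 = 784/0.0595 + 28 ≈ 13204.5 mm ≈ 13.20 m.
Near limit Dn = s·(H − f)/(H + s − 2f) = 1320 × (13204.5 − 28) / (13204.5 + 1320 − 2 × 28) = 1320 × 13176.5 / 14468.5 ≈ 1202.1 mm ≈ 1.20 m.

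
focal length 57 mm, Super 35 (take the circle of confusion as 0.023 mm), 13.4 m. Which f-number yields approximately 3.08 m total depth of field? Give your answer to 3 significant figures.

f/1.20

Write h = H − f = f²/(N·c). The thin-lens limits are Dn = s·h/(h + (s−f)) and Df = s·h/(h − (s−f)), so DoF = Df − Dn = 2·s·(s−f)·h / (h² − (s−f)²).
That is a quadratic in h: DoF·h² − 2·s·(s−f)·h − DoF·(s−f)² = 0 ⇒ h = (s−f)·(s + √(s² + DoF²)) / DoF = 13343 × (13400 + √(13400² + 3080²)) / 3080 = 13343 × (13400 + 13749.4) / 3080 ≈ 117615 mm.
Then N = f²/(c·h) = 57² / (0.023 × 117615) = 3249 / 2705.1 ≈ 1.20.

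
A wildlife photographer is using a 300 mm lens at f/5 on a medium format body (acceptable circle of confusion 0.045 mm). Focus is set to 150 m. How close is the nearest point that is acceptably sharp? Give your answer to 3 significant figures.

Hyperfocal distance H = f²/(N·c) + f = 300²/(5 × 0.045) + 300 = 90000/0.225 + 300 ≈ 400300.0 mm ≈ 400.3 m.
Near limit Dn = s·(H − f)/(H + s − 2f) = 150000 × (400300.0 − 300) / (400300.0 + 150000 − 2 × 300) = 150000 × 400000.0 / 549700.0 ≈ 109150 mm ≈ 109 m.

109 m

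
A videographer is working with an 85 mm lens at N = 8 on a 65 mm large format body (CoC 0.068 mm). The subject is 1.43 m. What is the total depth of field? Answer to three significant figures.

Hyperfocal distance H = f²/(N·c) + f = 85²/(8 × 0.068) + 85 = 7225/0.544 + 85 ≈ 13366.2 mm ≈ 13.37 m.
Near limit Dn = s·(H − f)/(H + s − 2f) = 1430 × (13366.2 − 85) / (13366.2 + 1430 − 2 × 85) = 1430 × 13281.2 / 14626.2 ≈ 1298.50 mm.
Far limit Df = s·(H − f)/(H − s) = 1430 × (13366.2 − 85) / (13366.2 − 1430) = 1430 × 13281.2 / 11936.2 ≈ 1591.14 mm.
Depth of field = Df − Dn = 1591.14 − 1298.50 ≈ 292.64 mm.

293 mm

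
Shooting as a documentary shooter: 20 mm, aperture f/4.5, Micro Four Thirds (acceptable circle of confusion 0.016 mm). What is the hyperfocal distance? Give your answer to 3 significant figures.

5.58 m

Hyperfocal distance H = f²/(N·c) + f = 20²/(4.5 × 0.016) + 20 = 400/0.072 + 20 ≈ 5575.6 mm ≈ 5.58 m.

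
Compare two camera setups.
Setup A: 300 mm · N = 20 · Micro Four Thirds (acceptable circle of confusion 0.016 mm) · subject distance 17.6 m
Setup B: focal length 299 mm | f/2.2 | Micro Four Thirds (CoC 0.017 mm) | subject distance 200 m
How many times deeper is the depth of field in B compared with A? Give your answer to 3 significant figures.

Setup A: H = 300²/(20×0.016) + 300 ≈ 281550.0 mm; DoF = Df − Dn = 18753.6 − 16580.1 ≈ 2173.5 mm.
Setup B: H = 299²/(2.2×0.017) + 299 ≈ 2390700.1 mm; DoF = Df − Dn = 218232 − 184580 ≈ 33652 mm.
Ratio = 33652 / 2173.5 ≈ 15.5.

15.5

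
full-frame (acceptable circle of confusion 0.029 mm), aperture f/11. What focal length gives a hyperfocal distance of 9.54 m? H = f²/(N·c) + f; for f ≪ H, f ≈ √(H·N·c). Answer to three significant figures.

55.0 mm

From H = f²/(N·c) + f, with f ≪ H: f ≈ √(H·N·c) = √(9540 × 11 × 0.029) = √3043.3 ≈ 55.17 mm.
Exact: f² + N·c·f − N·c·H = 0 ⇒ f = (−N·c + √((N·c)² + 4·N·c·H))/2 = (−0.319 + √12173)/2 ≈ 55.006 mm ≈ 55.0 mm.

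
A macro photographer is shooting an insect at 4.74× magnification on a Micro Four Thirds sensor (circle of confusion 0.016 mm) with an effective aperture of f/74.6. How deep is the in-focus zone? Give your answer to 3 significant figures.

At magnification m, DoF ≈ 2·N_eff·c/m² = 2 × 74.6 × 0.016 / 4.74² = 2.387 / 22.47 ≈ 0.106 mm.

0.106 mm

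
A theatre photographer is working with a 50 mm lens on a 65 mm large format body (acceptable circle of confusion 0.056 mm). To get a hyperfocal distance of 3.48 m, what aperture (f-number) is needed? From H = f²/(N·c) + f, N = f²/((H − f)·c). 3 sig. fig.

f/13

Rearrange H = f²/(N·c) + f for N: N = f² / ((H − f)·c).
N = 50² / ((3480 − 50) × 0.056) = 2500 / 192.1 ≈ 13.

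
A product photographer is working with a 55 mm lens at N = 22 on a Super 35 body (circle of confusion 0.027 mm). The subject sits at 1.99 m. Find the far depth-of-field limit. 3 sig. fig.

Hyperfocal distance H = f²/(N·c) + f = 55²/(22 × 0.027) + 55 = 3025/0.594 + 55 ≈ 5147.6 mm ≈ 5.148 m.
Far limit Df = s·(H − f)/(H − s) = 1990 × (5147.6 − 55) / (5147.6 − 1990) = 1990 × 5092.6 / 3157.6 ≈ 3209.5 mm ≈ 3.21 m.

3.21 m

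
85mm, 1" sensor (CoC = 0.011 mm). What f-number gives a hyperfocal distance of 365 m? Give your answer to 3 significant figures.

f/1.80

Rearrange H = f²/(N·c) + f for N: N = f² / ((H − f)·c).
N = 85² / ((365000 − 85) × 0.011) = 7225 / 4014 ≈ 1.80.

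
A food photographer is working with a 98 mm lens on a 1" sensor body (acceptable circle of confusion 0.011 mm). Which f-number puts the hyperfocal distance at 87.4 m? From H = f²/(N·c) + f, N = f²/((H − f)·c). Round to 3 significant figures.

f/10

Rearrange H = f²/(N·c) + f for N: N = f² / ((H − f)·c).
N = 98² / ((87400 − 98) × 0.011) = 9604 / 960.3 ≈ 10.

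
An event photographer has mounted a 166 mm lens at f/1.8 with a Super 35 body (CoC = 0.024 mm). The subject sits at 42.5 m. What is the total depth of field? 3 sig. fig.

Hyperfocal distance H = f²/(N·c) + f = 166²/(1.8 × 0.024) + 166 = 27556/0.0432 + 166 ≈ 638036.4 mm ≈ 638.0 m.
Near limit Dn = s·(H − f)/(H + s − 2f) = 42500 × (638036.4 − 166) / (638036.4 + 42500 − 2 × 166) = 42500 × 637870.4 / 680204.4 ≈ 39854.9 mm.
Far limit Df = s·(H − f)/(H − s) = 42500 × (638036.4 − 166) / (638036.4 − 42500) = 42500 × 637870.4 / 595536.4 ≈ 45521.1 mm.
Depth of field = Df − Dn = 45521.1 − 39854.9 ≈ 5666.2 mm ≈ 5.67 m.

5.67 m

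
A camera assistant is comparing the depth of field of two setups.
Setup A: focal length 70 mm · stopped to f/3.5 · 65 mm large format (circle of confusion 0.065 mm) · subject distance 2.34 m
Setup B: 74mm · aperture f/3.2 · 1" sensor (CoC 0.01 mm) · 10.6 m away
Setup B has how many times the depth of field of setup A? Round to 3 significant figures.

Setup A: H = 70²/(3.5×0.065) + 70 ≈ 21608.5 mm; DoF = Df − Dn = 2615.67 − 2116.89 ≈ 498.78 mm.
Setup B: H = 74²/(3.2×0.01) + 74 ≈ 171199.0 mm; DoF = Df − Dn = 11294.7 − 9985.8 ≈ 1308.9 mm.
Ratio = 1308.9 / 498.78 ≈ 2.62.

2.62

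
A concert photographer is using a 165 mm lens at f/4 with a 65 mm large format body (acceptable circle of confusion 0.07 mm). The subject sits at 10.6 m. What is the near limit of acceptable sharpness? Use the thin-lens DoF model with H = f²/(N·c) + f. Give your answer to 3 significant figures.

9.57 m

Hyperfocal distance H = f²/(N·c) + f = 165²/(4 × 0.07) + 165 = 27225/0.28 + 165 ≈ 97397.1 mm ≈ 97.40 m.
Near limit Dn = s·(H − f)/(H + s − 2f) = 10600 × (97397.1 − 165) / (97397.1 + 10600 − 2 × 165) = 10600 × 97232.1 / 107667.1 ≈ 9572.7 mm ≈ 9.57 m.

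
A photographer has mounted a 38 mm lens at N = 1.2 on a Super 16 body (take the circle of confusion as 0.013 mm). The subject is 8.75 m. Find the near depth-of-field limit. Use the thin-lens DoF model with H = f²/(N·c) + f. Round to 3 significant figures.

Hyperfocal distance H = f²/(N·c) + f = 38²/(1.2 × 0.013) + 38 = 1444/0.0156 + 38 ≈ 92602.1 mm ≈ 92.60 m.
Near limit Dn = s·(H − f)/(H + s − 2f) = 8750 × (92602.1 − 38) / (92602.1 + 8750 − 2 × 38) = 8750 × 92564.1 / 101276.1 ≈ 7997.3 mm ≈ 8.00 m.

8.00 m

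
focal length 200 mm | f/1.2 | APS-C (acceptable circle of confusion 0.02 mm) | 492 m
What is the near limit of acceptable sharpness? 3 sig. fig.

Hyperfocal distance H = f²/(N·c) + f = 200²/(1.2 × 0.02) + 200 = 40000/0.024 + 200 ≈ 1666866.7 mm ≈ 1667 m.
Near limit Dn = s·(H − f)/(H + s − 2f) = 492000 × (1666866.7 − 200) / (1666866.7 + 492000 − 2 × 200) = 492000 × 1666666.7 / 2158466.7 ≈ 379899 mm ≈ 380 m.

380 m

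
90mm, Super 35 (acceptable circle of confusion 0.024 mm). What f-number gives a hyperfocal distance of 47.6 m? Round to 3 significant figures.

f/7.10

Rearrange H = f²/(N·c) + f for N: N = f² / ((H − f)·c).
N = 90² / ((47600 − 90) × 0.024) = 8100 / 1140 ≈ 7.10.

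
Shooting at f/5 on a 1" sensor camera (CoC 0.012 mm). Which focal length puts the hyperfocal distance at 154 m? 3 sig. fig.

From H = f²/(N·c) + f, with f ≪ H: f ≈ √(H·N·c) = √(154000 × 5 × 0.012) = √9240.0 ≈ 96.12 mm.
The +f correction barely moves this — solving exactly, f² + N·c·f − N·c·H = 0 ⇒ f = (−N·c + √((N·c)² + 4·N·c·H))/2 = (−0.06 + √36960)/2 ≈ 96.095 mm, so f ≈ 96.1 mm.

96.1 mm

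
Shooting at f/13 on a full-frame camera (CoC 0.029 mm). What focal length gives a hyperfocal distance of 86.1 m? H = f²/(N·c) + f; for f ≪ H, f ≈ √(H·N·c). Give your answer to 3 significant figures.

180 mm

From H = f²/(N·c) + f, with f ≪ H: f ≈ √(H·N·c) = √(86100 × 13 × 0.029) = √32460 ≈ 180.2 mm.
The +f correction barely moves this — solving exactly, f² + N·c·f − N·c·H = 0 ⇒ f = (−N·c + √((N·c)² + 4·N·c·H))/2 = (−0.377 + √129839)/2 ≈ 179.98 mm, so f ≈ 180 mm.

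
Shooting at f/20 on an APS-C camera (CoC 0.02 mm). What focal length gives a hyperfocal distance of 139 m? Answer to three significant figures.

236 mm

From H = f²/(N·c) + f, with f ≪ H: f ≈ √(H·N·c) = √(139000 × 20 × 0.02) = √55600 ≈ 235.8 mm.
The +f correction barely moves this — solving exactly, f² + N·c·f − N·c·H = 0 ⇒ f = (−N·c + √((N·c)² + 4·N·c·H))/2 = (−0.4 + √222400)/2 ≈ 235.60 mm, so f ≈ 236 mm.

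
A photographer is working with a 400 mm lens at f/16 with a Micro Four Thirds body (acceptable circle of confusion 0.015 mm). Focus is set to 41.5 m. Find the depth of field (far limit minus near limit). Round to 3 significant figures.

5.14 m

Hyperfocal distance H = f²/(N·c) + f = 400²/(16 × 0.015) + 400 = 160000/0.24 + 400 ≈ 667066.7 mm ≈ 667.1 m.
Near limit Dn = s·(H − f)/(H + s − 2f) = 41500 × (667066.7 − 400) / (667066.7 + 41500 − 2 × 400) = 41500 × 666666.7 / 707766.7 ≈ 39090.1 mm.
Far limit Df = s·(H − f)/(H − s) = 41500 × (667066.7 − 400) / (667066.7 − 41500) = 41500 × 666666.7 / 625566.7 ≈ 44226.6 mm.
Depth of field = Df − Dn = 44226.6 − 39090.1 ≈ 5136.5 mm ≈ 5.14 m.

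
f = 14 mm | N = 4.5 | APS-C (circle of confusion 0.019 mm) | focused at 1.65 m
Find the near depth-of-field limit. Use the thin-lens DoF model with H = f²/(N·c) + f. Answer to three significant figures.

0.963 m

Hyperfocal distance H = f²/(N·c) + f = 14²/(4.5 × 0.019) + 14 = 196/0.0855 + 14 ≈ 2306.4 mm ≈ 2.306 m.
Near limit Dn = s·(H − f)/(H + s − 2f) = 1650 × (2306.4 − 14) / (2306.4 + 1650 − 2 × 14) = 1650 × 2292.4 / 3928.4 ≈ 962.85 mm ≈ 0.963 m.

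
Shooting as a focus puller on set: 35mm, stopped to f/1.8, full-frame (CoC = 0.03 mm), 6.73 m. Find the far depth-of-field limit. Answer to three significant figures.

9.55 m

Hyperfocal distance H = f²/(N·c) + f = 35²/(1.8 × 0.03) + 35 = 1225/0.054 + 35 ≈ 22720.2 mm ≈ 22.72 m.
Far limit Df = s·(H − f)/(H − s) = 6730 × (22720.2 − 35) / (22720.2 − 6730) = 6730 × 22685.2 / 15990.2 ≈ 9547.8 mm ≈ 9.55 m.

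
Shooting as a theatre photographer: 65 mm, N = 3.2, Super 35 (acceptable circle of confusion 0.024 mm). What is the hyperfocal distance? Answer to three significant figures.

Hyperfocal distance H = f²/(N·c) + f = 65²/(3.2 × 0.024) + 65 = 4225/0.0768 + 65 ≈ 55078.0 mm ≈ 55.1 m.

55.1 m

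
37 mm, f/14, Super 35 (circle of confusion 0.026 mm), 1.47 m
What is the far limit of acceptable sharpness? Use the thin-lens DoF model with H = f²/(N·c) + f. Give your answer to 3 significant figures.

Hyperfocal distance H = f²/(N·c) + f = 37²/(14 × 0.026) + 37 = 1369/0.364 + 37 ≈ 3798.0 mm ≈ 3.798 m.
Far limit Df = s·(H − f)/(H − s) = 1470 × (3798.0 − 37) / (3798.0 − 1470) = 1470 × 3761.0 / 2328.0 ≈ 2374.9 mm ≈ 2.37 m.

2.37 m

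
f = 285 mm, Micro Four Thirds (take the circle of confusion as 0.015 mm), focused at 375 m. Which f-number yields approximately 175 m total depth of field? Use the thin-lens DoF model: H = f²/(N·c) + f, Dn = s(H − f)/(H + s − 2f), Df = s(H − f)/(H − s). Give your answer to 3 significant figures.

f/3.21

Write h = H − f = f²/(N·c). The thin-lens limits are Dn = s·h/(h + (s−f)) and Df = s·h/(h − (s−f)), so DoF = Df − Dn = 2·s·(s−f)·h / (h² − (s−f)²).
That is a quadratic in h: DoF·h² − 2·s·(s−f)·h − DoF·(s−f)² = 0 ⇒ h = (s−f)·(s + √(s² + DoF²)) / DoF = 374715 × (375000 + √(375000² + 175000²)) / 175000 = 374715 × (375000 + 413824) / 175000 ≈ 1689052 mm.
Then N = f²/(c·h) = 285² / (0.015 × 1689052) = 81225 / 25336 ≈ 3.21.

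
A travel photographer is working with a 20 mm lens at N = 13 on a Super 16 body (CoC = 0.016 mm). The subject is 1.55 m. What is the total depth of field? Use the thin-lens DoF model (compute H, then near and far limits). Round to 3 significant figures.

Hyperfocal distance H = f²/(N·c) + f = 20²/(13 × 0.016) + 20 = 400/0.208 + 20 ≈ 1943.1 mm ≈ 1.943 m.
Near limit Dn = s·(H − f)/(H + s − 2f) = 1550 × (1943.1 − 20) / (1943.1 + 1550 − 2 × 20) = 1550 × 1923.1 / 3453.1 ≈ 863.2 mm.
Far limit Df = s·(H − f)/(H − s) = 1550 × (1943.1 − 20) / (1943.1 − 1550) = 1550 × 1923.1 / 393.1 ≈ 7583.2 mm.
Depth of field = Df − Dn = 7583.2 − 863.2 ≈ 6720.0 mm ≈ 6.72 m.

6.72 m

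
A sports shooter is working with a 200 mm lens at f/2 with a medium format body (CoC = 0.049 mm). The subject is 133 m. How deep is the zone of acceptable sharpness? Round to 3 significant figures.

96.8 m

Hyperfocal distance H = f²/(N·c) + f = 200²/(2 × 0.049) + 200 = 40000/0.098 + 200 ≈ 408363.3 mm ≈ 408.4 m.
Near limit Dn = s·(H − f)/(H + s − 2f) = 133000 × (408363.3 − 200) / (408363.3 + 133000 − 2 × 200) = 133000 × 408163.3 / 540963.3 ≈ 100350 mm.
Far limit Df = s·(H − f)/(H − s) = 133000 × (408363.3 − 200) / (408363.3 − 133000) = 133000 × 408163.3 / 275363.3 ≈ 197142 mm.
Depth of field = Df − Dn = 197142 − 100350 ≈ 96792 mm ≈ 96.8 m.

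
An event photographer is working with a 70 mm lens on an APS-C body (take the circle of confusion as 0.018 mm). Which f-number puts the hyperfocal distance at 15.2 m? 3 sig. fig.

f/18

Rearrange H = f²/(N·c) + f for N: N = f² / ((H − f)·c).
N = 70² / ((15200 − 70) × 0.018) = 4900 / 272.3 ≈ 18.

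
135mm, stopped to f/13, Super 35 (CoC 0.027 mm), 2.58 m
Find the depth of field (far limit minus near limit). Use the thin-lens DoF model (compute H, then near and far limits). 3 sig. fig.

244 mm

Hyperfocal distance H = f²/(N·c) + f = 135²/(13 × 0.027) + 135 = 18225/0.351 + 135 ≈ 52058.1 mm ≈ 52.06 m.
Near limit Dn = s·(H − f)/(H + s − 2f) = 2580 × (52058.1 − 135) / (52058.1 + 2580 − 2 × 135) = 2580 × 51923.1 / 54368.1 ≈ 2463.97 mm.
Far limit Df = s·(H − f)/(H − s) = 2580 × (52058.1 − 135) / (52058.1 − 2580) = 2580 × 51923.1 / 49478.1 ≈ 2707.49 mm.
Depth of field = Df − Dn = 2707.49 − 2463.97 ≈ 243.52 mm.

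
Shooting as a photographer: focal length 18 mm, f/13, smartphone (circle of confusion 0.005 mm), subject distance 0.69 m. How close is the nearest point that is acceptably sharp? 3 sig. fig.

0.608 m

Hyperfocal distance H = f²/(N·c) + f = 18²/(13 × 0.005) + 18 = 324/0.065 + 18 ≈ 5002.6 mm ≈ 5.003 m.
Near limit Dn = s·(H − f)/(H + s − 2f) = 690 × (5002.6 − 18) / (5002.6 + 690 − 2 × 18) = 690 × 4984.6 / 5656.6 ≈ 608.03 mm ≈ 0.608 m.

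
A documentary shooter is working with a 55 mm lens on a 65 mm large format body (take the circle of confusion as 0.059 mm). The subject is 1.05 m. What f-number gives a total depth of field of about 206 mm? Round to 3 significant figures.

f/5.01

Write h = H − f = f²/(N·c). The thin-lens limits are Dn = s·h/(h + (s−f)) and Df = s·h/(h − (s−f)), so DoF = Df − Dn = 2·s·(s−f)·h / (h² − (s−f)²).
That is a quadratic in h: DoF·h² − 2·s·(s−f)·h − DoF·(s−f)² = 0 ⇒ h = (s−f)·(s + √(s² + DoF²)) / DoF = 995 × (1050 + √(1050² + 206²)) / 206 = 995 × (1050 + 1070.02) / 206 ≈ 10240 mm.
Then N = f²/(c·h) = 55² / (0.059 × 10240) = 3025 / 604.15 ≈ 5.01.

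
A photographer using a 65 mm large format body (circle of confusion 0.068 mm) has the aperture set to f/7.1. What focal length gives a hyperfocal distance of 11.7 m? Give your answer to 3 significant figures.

74.9 mm

From H = f²/(N·c) + f, with f ≪ H: f ≈ √(H·N·c) = √(11700 × 7.1 × 0.068) = √5648.8 ≈ 75.16 mm.
Exact: f² + N·c·f − N·c·H = 0 ⇒ f = (−N·c + √((N·c)² + 4·N·c·H))/2 = (−0.4828 + √22595)/2 ≈ 74.917 mm ≈ 74.9 mm.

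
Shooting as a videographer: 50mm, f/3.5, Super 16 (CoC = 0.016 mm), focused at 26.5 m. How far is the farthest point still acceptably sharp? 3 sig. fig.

65.0 m

Hyperfocal distance H = f²/(N·c) + f = 50²/(3.5 × 0.016) + 50 = 2500/0.056 + 50 ≈ 44692.9 mm ≈ 44.69 m.
Far limit Df = s·(H − f)/(H − s) = 26500 × (44692.9 − 50) / (44692.9 − 26500) = 26500 × 44642.9 / 18192.9 ≈ 65027 mm ≈ 65.0 m.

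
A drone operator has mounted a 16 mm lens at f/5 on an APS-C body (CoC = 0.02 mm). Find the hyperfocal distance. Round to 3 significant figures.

2.58 m

Hyperfocal distance H = f²/(N·c) + f = 16²/(5 × 0.02) + 16 = 256/0.1 + 16 ≈ 2576.0 mm ≈ 2.58 m.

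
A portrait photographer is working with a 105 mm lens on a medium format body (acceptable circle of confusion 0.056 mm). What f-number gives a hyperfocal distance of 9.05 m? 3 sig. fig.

f/22

Rearrange H = f²/(N·c) + f for N: N = f² / ((H − f)·c).
N = 105² / ((9050 − 105) × 0.056) = 11025 / 500.9 ≈ 22.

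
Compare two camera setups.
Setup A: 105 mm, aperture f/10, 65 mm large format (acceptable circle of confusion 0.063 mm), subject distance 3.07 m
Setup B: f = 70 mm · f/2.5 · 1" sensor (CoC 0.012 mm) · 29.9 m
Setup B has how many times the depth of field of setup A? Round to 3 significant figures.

10.5

Setup A: H = 105²/(10×0.063) + 105 ≈ 17605.0 mm; DoF = Df − Dn = 3696.3 − 2625.2 ≈ 1071.1 mm.
Setup B: H = 70²/(2.5×0.012) + 70 ≈ 163403.3 mm; DoF = Df − Dn = 36581 − 25283 ≈ 11298 mm.
Ratio = 11298 / 1071.1 ≈ 10.5.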